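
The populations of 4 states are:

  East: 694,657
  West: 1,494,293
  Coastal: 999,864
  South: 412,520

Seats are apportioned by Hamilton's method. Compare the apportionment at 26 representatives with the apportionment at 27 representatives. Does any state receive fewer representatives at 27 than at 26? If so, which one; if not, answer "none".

none

At 26 seats: East 5, West 11, Coastal 7, South 3.
At 27 seats: East 5, West 11, Coastal 8, South 3.
No state's allocation decreased.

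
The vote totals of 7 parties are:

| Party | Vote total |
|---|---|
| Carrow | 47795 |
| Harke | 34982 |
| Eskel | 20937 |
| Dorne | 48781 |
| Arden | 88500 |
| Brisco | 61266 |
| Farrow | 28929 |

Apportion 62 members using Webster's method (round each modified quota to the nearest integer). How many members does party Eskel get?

Standard divisor 331190/62 ≈ 5341.774; standard quotas: Carrow 8.947, Harke 6.549, Eskel 3.919, Dorne 9.132, Arden 16.568, Brisco 11.469, Farrow 5.416.
Rounding to the nearest integer gives Carrow 9, Harke 7, Eskel 4, Dorne 9, Arden 17, Brisco 11, Farrow 5 — total 62, matching the house size, so no adjustment is needed.
Eskel receives 4.

4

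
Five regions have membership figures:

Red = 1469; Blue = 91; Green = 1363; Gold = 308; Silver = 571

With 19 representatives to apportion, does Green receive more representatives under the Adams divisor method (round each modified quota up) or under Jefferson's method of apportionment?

Adams: Red 7, Blue 1, Green 6, Gold 2, Silver 3.
Jefferson: Red 8, Blue 0, Green 7, Gold 1, Silver 3.
Green gets 6 under Adams and 7 under Jefferson.

Jefferson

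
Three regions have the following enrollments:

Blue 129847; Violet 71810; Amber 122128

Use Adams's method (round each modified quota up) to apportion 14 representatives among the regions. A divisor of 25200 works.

With modified divisor 25200: modified quotas Blue 5.153, Violet 2.850, Amber 4.846.
Rounding up: Blue 6, Violet 3, Amber 5 (total 14).

Blue 6; Violet 3; Amber 5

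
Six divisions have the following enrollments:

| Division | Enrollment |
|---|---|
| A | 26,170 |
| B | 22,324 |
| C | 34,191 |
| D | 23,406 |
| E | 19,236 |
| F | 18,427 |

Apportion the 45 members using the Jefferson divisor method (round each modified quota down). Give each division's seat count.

A=8, B=7, C=11, D=7, E=6, F=6

Standard divisor 143754/45 ≈ 3194.533; standard quotas: A 8.192, B 6.988, C 10.703, D 7.327, E 6.022, F 5.768.
Rounding down gives 8, 6, 10, 7, 6, 5 = 42 seats, so the divisor must be adjusted.
With modified divisor 3000: modified quotas A 8.723, B 7.441, C 11.397, D 7.802, E 6.412, F 6.142.
Rounding down: A 8, B 7, C 11, D 7, E 6, F 6 (total 45).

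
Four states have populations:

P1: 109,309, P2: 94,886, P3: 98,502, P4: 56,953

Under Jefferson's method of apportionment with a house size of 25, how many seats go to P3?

7

Standard divisor 359650/25 ≈ 14386; standard quotas: P1 7.598, P2 6.596, P3 6.847, P4 3.959.
Rounding down gives 7, 6, 6, 3 = 22 seats, so the divisor must be adjusted.
With modified divisor 13600: modified quotas P1 8.037, P2 6.977, P3 7.243, P4 4.188.
Rounding down: P1 8, P2 6, P3 7, P4 4 (total 25).
P3 receives 7.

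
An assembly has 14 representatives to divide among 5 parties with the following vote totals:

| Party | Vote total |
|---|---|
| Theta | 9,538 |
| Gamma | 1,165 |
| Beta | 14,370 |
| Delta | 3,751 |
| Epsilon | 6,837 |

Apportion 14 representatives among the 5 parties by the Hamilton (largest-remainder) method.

Theta 4; Gamma 0; Beta 6; Delta 1; Epsilon 3

Total 35661; standard divisor 35661/14 ≈ 2547.214.
Standard quotas: Theta 3.7445, Gamma 0.4574, Beta 5.6415, Delta 1.4726, Epsilon 2.6841.
Lower quotas: Theta 3, Gamma 0, Beta 5, Delta 1, Epsilon 2 (sum 11, leaving 3 seats).
Remainders in descending order: Theta 0.7445, Epsilon 0.6841, Beta 0.6415, Delta 0.4726, Gamma 0.4574.
The surplus seats go to Theta, Epsilon, Beta.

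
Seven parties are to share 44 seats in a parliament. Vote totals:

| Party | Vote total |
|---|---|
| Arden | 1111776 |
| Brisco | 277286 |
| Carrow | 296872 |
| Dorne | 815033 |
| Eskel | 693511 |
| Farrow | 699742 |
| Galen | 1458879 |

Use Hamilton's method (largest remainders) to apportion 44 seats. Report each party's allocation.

Arden=9, Brisco=2, Carrow=2, Dorne=7, Eskel=6, Farrow=6, Galen=12

The standard divisor is 5353099/44 ≈ 121661.341.
Standard quotas: Arden 9.1383, Brisco 2.2792, Carrow 2.4402, Dorne 6.6992, Eskel 5.7003, Farrow 5.7516, Galen 11.9913.
Lower quotas: Arden 9, Brisco 2, Carrow 2, Dorne 6, Eskel 5, Farrow 5, Galen 11 (sum 40, leaving 4 seats).
Remainders in descending order: Galen 0.9913, Farrow 0.7516, Eskel 0.7003, Dorne 0.6992, Carrow 0.4402, Brisco 0.2792, Arden 0.1383.
The surplus seats go to Galen, Farrow, Eskel, Dorne.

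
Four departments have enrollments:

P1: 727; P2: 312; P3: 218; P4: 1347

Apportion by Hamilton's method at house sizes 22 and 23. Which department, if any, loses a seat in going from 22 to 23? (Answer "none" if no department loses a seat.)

none

At 22 seats: P1 6, P2 3, P3 2, P4 11.
At 23 seats: P1 6, P2 3, P3 2, P4 12.
No department's allocation decreased.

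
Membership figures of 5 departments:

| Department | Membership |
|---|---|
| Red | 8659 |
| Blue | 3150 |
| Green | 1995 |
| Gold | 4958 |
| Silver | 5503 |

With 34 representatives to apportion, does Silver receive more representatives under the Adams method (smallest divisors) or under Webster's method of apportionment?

Adams: Red 12, Blue 5, Green 3, Gold 7, Silver 7.
Webster: Red 12, Blue 4, Green 3, Gold 7, Silver 8.
Silver gets 7 under Adams and 8 under Webster.

Webster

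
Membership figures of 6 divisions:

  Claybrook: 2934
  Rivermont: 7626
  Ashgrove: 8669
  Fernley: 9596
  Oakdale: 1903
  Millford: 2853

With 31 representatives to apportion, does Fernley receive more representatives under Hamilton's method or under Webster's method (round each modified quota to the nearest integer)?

Hamilton: Claybrook 3, Rivermont 7, Ashgrove 8, Fernley 9, Oakdale 2, Millford 2.
Webster: Claybrook 3, Rivermont 7, Ashgrove 8, Fernley 8, Oakdale 2, Millford 3.
Fernley gets 9 under Hamilton and 8 under Webster.

Hamilton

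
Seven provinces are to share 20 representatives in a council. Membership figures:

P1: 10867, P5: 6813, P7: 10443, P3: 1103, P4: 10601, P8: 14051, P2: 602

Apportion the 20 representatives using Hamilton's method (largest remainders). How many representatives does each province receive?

P1: 4, P5: 3, P7: 4, P3: 0, P4: 4, P8: 5, P2: 0

The standard divisor is 54480/20 = 2724.
Standard quotas: P1 3.9894, P5 2.5011, P7 3.8337, P3 0.4049, P4 3.8917, P8 5.1582, P2 0.2210.
Lower quotas: P1 3, P5 2, P7 3, P3 0, P4 3, P8 5, P2 0 (sum 16, leaving 4 seats).
Remainders in descending order: P1 0.9894, P4 0.8917, P7 0.8337, P5 0.5011, P3 0.4049, P2 0.2210, P8 0.1582.
Largest remainders: P1, P4, P7, P5 receive the extra seats.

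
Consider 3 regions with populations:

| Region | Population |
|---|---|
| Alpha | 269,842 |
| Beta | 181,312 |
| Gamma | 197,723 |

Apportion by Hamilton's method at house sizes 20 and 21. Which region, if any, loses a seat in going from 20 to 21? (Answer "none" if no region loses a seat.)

At 20 seats: Alpha 8, Beta 6, Gamma 6.
At 21 seats: Alpha 9, Beta 6, Gamma 6.
No region's allocation decreased.

none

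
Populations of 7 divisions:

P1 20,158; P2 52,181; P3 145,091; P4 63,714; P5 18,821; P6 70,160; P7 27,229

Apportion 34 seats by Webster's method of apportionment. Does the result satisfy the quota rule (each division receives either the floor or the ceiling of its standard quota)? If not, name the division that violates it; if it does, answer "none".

none

Standard quotas: P1 1.725, P2 4.465, P3 12.415, P4 5.452, P5 1.610, P6 6.003, P7 2.330.
Webster allocation: P1 2, P2 4, P3 13, P4 5, P5 2, P6 6, P7 2.
Every allocation lies between the lower and upper quota.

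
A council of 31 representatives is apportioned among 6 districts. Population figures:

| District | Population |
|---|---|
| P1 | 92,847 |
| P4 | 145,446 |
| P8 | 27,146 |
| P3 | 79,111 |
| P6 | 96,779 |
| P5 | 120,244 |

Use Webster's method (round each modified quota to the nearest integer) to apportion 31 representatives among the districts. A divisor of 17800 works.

P1=5; P4=8; P8=2; P3=4; P6=5; P5=7

With modified divisor 17800: modified quotas P1 5.216, P4 8.171, P8 1.525, P3 4.444, P6 5.437, P5 6.755.
Rounding to the nearest integer: P1 5, P4 8, P8 2, P3 4, P6 5, P5 7 (total 31).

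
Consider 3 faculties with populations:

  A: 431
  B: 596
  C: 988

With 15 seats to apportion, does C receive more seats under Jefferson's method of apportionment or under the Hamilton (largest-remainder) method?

Jefferson: A 3, B 4, C 8.
Hamilton: A 3, B 5, C 7.
C gets 8 under Jefferson and 7 under Hamilton.

Jefferson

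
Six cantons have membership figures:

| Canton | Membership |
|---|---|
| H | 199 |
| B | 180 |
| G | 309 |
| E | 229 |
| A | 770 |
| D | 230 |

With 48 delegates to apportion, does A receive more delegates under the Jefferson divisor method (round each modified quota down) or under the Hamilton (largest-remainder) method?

Jefferson: H 5, B 4, G 8, E 5, A 20, D 6.
Hamilton: H 5, B 4, G 8, E 6, A 19, D 6.
A gets 20 under Jefferson and 19 under Hamilton.

Jefferson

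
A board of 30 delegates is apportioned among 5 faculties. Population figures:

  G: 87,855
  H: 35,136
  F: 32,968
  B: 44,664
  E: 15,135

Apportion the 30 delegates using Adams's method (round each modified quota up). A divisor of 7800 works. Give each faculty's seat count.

G 12; H 5; F 5; B 6; E 2

With modified divisor 7800: modified quotas G 11.263, H 4.505, F 4.227, B 5.726, E 1.940.
Rounding up: G 12, H 5, F 5, B 6, E 2 (total 30).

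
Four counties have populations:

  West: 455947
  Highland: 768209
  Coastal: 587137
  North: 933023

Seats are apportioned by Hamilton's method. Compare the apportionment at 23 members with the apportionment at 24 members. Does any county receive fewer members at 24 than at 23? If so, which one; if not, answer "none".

none

At 23 seats: West 4, Highland 6, Coastal 5, North 8.
At 24 seats: West 4, Highland 7, Coastal 5, North 8.
No county's allocation decreased.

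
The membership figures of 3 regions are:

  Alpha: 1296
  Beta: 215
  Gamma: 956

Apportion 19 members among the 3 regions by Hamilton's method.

Alpha 10; Beta 2; Gamma 7

The standard divisor is 2467/19 ≈ 129.842.
Standard quotas: Alpha 9.981, Beta 1.656, Gamma 7.363.
Lower quotas: Alpha 9, Beta 1, Gamma 7 (sum 17, leaving 2 seats).
Remainders in descending order: Alpha 0.981, Beta 0.656, Gamma 0.363.
Largest remainders: Alpha, Beta receive the extra seats.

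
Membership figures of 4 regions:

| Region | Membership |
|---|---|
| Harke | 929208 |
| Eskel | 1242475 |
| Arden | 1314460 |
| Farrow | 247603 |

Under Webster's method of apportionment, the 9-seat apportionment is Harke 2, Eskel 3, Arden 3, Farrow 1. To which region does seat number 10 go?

Arden

Priority for the next seat is population ÷ (current seats + 0.5).
Priorities: Harke 371683.200, Eskel 354992.857, Arden 375560.000, Farrow 165068.667.
Highest priority: Arden.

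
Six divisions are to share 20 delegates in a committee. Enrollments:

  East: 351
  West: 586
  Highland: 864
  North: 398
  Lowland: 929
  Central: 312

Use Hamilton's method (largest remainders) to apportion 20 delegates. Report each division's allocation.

Total 3440; standard divisor 3440/20 = 172.
Standard quotas: East 2.041, West 3.407, Highland 5.023, North 2.314, Lowland 5.401, Central 1.814.
Lower quotas: East 2, West 3, Highland 5, North 2, Lowland 5, Central 1 (sum 18, leaving 2 seats).
Remainders in descending order: Central 0.814, West 0.407, Lowland 0.401, North 0.314, East 0.041, Highland 0.023.
The surplus seats go to Central, West.

East: 2, West: 4, Highland: 5, North: 2, Lowland: 5, Central: 2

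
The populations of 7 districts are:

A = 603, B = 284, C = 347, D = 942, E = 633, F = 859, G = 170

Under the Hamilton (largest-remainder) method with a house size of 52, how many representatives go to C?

5

Standard divisor: 3838 ÷ 52 ≈ 73.808.
Standard quotas: A 8.170, B 3.848, C 4.701, D 12.763, E 8.576, F 11.638, G 2.303.
Lower quotas: A 8, B 3, C 4, D 12, E 8, F 11, G 2 (sum 48, leaving 4 seats).
Remainders in descending order: B 0.848, D 0.763, C 0.701, F 0.638, E 0.576, G 0.303, A 0.170.
Largest remainders: B, D, C, F receive the extra seats.
C receives 5.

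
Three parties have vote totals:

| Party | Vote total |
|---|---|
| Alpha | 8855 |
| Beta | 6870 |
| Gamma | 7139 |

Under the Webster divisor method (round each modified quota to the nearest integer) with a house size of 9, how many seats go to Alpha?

3

Standard divisor 22864/9 ≈ 2540.444; standard quotas: Alpha 3.486, Beta 2.704, Gamma 2.810.
Rounding to the nearest integer gives Alpha 3, Beta 3, Gamma 3 — total 9, matching the house size, so no adjustment is needed.
Alpha receives 3.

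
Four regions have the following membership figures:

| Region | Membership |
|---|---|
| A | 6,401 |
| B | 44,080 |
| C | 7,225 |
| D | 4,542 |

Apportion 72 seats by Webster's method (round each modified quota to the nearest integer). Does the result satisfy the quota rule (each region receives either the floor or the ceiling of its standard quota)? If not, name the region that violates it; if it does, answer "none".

B

Standard quotas: A 7.404, B 50.986, C 8.357, D 5.254.
Webster allocation: A 7, B 52, C 8, D 5.
B has quota 50.986 (lower 50, upper 51) but receives 52 — outside the quota interval.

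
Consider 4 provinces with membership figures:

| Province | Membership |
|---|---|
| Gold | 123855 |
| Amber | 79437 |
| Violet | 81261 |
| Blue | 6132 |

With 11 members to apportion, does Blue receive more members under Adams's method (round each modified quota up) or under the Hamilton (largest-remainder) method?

Adams

Adams: Gold 4, Amber 3, Violet 3, Blue 1.
Hamilton: Gold 5, Amber 3, Violet 3, Blue 0.
Blue gets 1 under Adams and 0 under Hamilton.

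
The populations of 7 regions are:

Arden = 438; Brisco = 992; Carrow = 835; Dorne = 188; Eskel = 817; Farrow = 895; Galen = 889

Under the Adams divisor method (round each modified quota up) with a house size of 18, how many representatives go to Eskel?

Standard divisor 5054/18 ≈ 280.778; standard quotas: Arden 1.560, Brisco 3.533, Carrow 2.974, Dorne 0.670, Eskel 2.910, Farrow 3.188, Galen 3.166.
Rounding up gives 2, 4, 3, 1, 3, 4, 4 = 21 seats, so the divisor must be adjusted.
With modified divisor 400: modified quotas Arden 1.095, Brisco 2.480, Carrow 2.087, Dorne 0.470, Eskel 2.042, Farrow 2.237, Galen 2.223.
Rounding up: Arden 2, Brisco 3, Carrow 3, Dorne 1, Eskel 3, Farrow 3, Galen 3 (total 18).
Eskel receives 3.

3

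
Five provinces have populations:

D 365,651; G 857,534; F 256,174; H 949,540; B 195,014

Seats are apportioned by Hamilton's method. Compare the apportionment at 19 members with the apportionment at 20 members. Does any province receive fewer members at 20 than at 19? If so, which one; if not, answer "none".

none

At 19 seats: D 3, G 6, F 2, H 7, B 1.
At 20 seats: D 3, G 7, F 2, H 7, B 1.
No province's allocation decreased.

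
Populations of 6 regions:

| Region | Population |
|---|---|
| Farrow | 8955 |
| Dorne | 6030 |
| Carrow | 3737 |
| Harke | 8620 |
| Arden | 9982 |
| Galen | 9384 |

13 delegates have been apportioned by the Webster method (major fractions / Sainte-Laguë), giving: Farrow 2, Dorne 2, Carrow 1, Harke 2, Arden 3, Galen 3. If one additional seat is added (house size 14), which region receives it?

Priority for the next seat is population ÷ (current seats + 0.5).
Priorities: Farrow 3582.000, Dorne 2412.000, Carrow 2491.333, Harke 3448.000, Arden 2852.000, Galen 2681.143.
Highest priority: Farrow.

Farrow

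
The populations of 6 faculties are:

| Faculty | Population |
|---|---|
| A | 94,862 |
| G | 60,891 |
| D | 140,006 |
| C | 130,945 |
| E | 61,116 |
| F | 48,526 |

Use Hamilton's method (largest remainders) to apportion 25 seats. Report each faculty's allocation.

Total 536346; standard divisor 536346/25 ≈ 21453.84.
Standard quotas: A 4.4217, G 2.8382, D 6.5259, C 6.1036, E 2.8487, F 2.2619.
Lower quotas: A 4, G 2, D 6, C 6, E 2, F 2 (sum 22, leaving 3 seats).
Remainders in descending order: E 0.8487, G 0.8382, D 0.5259, A 0.4217, F 0.2619, C 0.1036.
Largest remainders: E, G, D receive the extra seats.

A 4; G 3; D 7; C 6; E 3; F 2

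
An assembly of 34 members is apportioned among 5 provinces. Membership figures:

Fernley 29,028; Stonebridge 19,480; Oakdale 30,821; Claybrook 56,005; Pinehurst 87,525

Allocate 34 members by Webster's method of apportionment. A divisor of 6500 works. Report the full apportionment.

Fernley: 4, Stonebridge: 3, Oakdale: 5, Claybrook: 9, Pinehurst: 13

With modified divisor 6500: modified quotas Fernley 4.466, Stonebridge 2.997, Oakdale 4.742, Claybrook 8.616, Pinehurst 13.465.
Rounding to the nearest integer: Fernley 4, Stonebridge 3, Oakdale 5, Claybrook 9, Pinehurst 13 (total 34).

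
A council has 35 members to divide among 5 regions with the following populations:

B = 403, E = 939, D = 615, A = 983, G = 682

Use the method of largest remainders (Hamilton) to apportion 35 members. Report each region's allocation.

Standard divisor: 3622 ÷ 35 ≈ 103.486.
Standard quotas: B 3.894, E 9.074, D 5.943, A 9.499, G 6.590.
Lower quotas: B 3, E 9, D 5, A 9, G 6 (sum 32, leaving 3 seats).
Remainders in descending order: D 0.943, B 0.894, G 0.590, A 0.499, E 0.074.
The surplus seats go to D, B, G.

B: 4, E: 9, D: 6, A: 9, G: 7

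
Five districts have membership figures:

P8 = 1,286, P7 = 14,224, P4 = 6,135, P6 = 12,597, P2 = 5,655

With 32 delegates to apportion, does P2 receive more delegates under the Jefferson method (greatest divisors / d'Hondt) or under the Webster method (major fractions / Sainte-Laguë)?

Webster

Jefferson: P8 1, P7 12, P4 5, P6 10, P2 4.
Webster: P8 1, P7 11, P4 5, P6 10, P2 5.
P2 gets 4 under Jefferson and 5 under Webster.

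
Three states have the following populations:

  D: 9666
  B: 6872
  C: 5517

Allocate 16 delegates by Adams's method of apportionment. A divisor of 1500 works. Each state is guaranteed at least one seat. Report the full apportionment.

With modified divisor 1500: modified quotas D 6.444, B 4.581, C 3.678.
Rounding up: D 7, B 5, C 4 (total 16).

D 7; B 5; C 4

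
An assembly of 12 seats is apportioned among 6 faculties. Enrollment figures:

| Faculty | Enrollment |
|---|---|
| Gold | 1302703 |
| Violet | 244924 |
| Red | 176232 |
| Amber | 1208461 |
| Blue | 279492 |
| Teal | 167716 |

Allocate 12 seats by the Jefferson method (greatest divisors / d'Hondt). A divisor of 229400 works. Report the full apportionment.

With modified divisor 229400: modified quotas Gold 5.679, Violet 1.068, Red 0.768, Amber 5.268, Blue 1.218, Teal 0.731.
Rounding down: Gold 5, Violet 1, Red 0, Amber 5, Blue 1, Teal 0 (total 12).

Gold: 5; Violet: 1; Red: 0; Amber: 5; Blue: 1; Teal: 0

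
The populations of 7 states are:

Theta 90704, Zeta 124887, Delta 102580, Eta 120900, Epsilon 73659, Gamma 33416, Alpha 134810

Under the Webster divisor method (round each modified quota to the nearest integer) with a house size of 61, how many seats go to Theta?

8

Standard divisor 680956/61 ≈ 11163.213; standard quotas: Theta 8.125, Zeta 11.187, Delta 9.189, Eta 10.830, Epsilon 6.598, Gamma 2.993, Alpha 12.076.
Rounding to the nearest integer gives Theta 8, Zeta 11, Delta 9, Eta 11, Epsilon 7, Gamma 3, Alpha 12 — total 61, matching the house size, so no adjustment is needed.
Theta receives 8.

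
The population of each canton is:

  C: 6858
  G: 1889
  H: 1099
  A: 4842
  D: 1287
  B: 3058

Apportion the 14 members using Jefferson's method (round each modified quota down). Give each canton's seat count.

Standard divisor 19033/14 ≈ 1359.5; standard quotas: C 5.045, G 1.389, H 0.808, A 3.562, D 0.947, B 2.249.
Rounding down gives 5, 1, 0, 3, 0, 2 = 11 seats, so the divisor must be adjusted.
With modified divisor 1129.8: modified quotas C 6.070, G 1.672, H 0.973, A 4.286, D 1.139, B 2.707.
Rounding down: C 6, G 1, H 0, A 4, D 1, B 2 (total 14).

C=6; G=1; H=0; A=4; D=1; B=2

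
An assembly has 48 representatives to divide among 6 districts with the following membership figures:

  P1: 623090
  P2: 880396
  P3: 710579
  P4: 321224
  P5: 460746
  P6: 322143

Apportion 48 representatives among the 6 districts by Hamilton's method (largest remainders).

P1 9, P2 13, P3 10, P4 4, P5 7, P6 5

Standard divisor: 3318178 ÷ 48 ≈ 69128.708.
Standard quotas: P1 9.0135, P2 12.7356, P3 10.2791, P4 4.6468, P5 6.6650, P6 4.6600.
Lower quotas: P1 9, P2 12, P3 10, P4 4, P5 6, P6 4 (sum 45, leaving 3 seats).
Remainders in descending order: P2 0.7356, P5 0.6650, P6 0.6600, P4 0.6468, P3 0.2791, P1 0.0135.
The surplus seats go to P2, P5, P6.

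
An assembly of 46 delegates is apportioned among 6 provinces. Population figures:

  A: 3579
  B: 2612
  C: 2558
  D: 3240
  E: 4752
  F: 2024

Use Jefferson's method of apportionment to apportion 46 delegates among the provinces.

Standard divisor 18765/46 ≈ 407.935; standard quotas: A 8.773, B 6.403, C 6.271, D 7.942, E 11.649, F 4.962.
Rounding down gives 8, 6, 6, 7, 11, 4 = 42 seats, so the divisor must be adjusted.
With modified divisor 380: modified quotas A 9.418, B 6.874, C 6.732, D 8.526, E 12.505, F 5.326.
Rounding down: A 9, B 6, C 6, D 8, E 12, F 5 (total 46).

A=9, B=6, C=6, D=8, E=12, F=5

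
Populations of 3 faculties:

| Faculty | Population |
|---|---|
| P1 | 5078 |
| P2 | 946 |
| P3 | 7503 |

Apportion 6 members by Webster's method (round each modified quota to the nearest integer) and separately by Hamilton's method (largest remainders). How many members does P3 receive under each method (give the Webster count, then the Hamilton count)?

4 and 3

Webster: P1 2, P2 0, P3 4.
Hamilton: P1 2, P2 1, P3 3.
P3 gets 4 under Webster and 3 under Hamilton.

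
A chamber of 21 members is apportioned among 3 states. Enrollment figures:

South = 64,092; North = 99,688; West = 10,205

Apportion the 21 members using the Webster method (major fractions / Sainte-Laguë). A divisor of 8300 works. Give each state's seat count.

With modified divisor 8300: modified quotas South 7.722, North 12.011, West 1.230.
Rounding to the nearest integer: South 8, North 12, West 1 (total 21).

South=8; North=12; West=1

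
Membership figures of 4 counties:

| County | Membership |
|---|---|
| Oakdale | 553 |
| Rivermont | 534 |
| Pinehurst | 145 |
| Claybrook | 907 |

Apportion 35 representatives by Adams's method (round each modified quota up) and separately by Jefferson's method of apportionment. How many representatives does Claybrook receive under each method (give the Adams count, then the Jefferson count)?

14 and 15

Adams: Oakdale 9, Rivermont 9, Pinehurst 3, Claybrook 14.
Jefferson: Oakdale 9, Rivermont 9, Pinehurst 2, Claybrook 15.
Claybrook gets 14 under Adams and 15 under Jefferson.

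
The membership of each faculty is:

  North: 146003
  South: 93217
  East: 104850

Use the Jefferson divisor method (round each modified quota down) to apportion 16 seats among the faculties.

North: 7, South: 4, East: 5

Standard divisor 344070/16 ≈ 21504.375; standard quotas: North 6.789, South 4.335, East 4.876.
Rounding down gives 6, 4, 4 = 14 seats, so the divisor must be adjusted.
With modified divisor 19800: modified quotas North 7.374, South 4.708, East 5.295.
Rounding down: North 7, South 4, East 5 (total 16).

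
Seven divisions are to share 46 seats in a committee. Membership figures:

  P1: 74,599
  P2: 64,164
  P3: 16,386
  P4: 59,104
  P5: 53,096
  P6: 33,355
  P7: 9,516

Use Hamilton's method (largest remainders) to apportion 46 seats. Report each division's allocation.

Standard divisor: 310220 ÷ 46 ≈ 6743.913.
Standard quotas: P1 11.0617, P2 9.5144, P3 2.4297, P4 8.7641, P5 7.8732, P6 4.9459, P7 1.4111.
Lower quotas: P1 11, P2 9, P3 2, P4 8, P5 7, P6 4, P7 1 (sum 42, leaving 4 seats).
Remainders in descending order: P6 0.9459, P5 0.8732, P4 0.7641, P2 0.5144, P3 0.4297, P7 0.4111, P1 0.0617.
The surplus seats go to P6, P5, P4, P2.

P1: 11, P2: 10, P3: 2, P4: 9, P5: 8, P6: 5, P7: 1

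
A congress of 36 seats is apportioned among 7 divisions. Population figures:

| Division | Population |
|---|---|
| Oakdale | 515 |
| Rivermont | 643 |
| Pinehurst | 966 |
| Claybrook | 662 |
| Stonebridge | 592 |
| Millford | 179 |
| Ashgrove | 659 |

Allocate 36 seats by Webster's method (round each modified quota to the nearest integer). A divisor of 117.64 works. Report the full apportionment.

Oakdale 4; Rivermont 5; Pinehurst 8; Claybrook 6; Stonebridge 5; Millford 2; Ashgrove 6

With modified divisor 117.64: modified quotas Oakdale 4.378, Rivermont 5.466, Pinehurst 8.211, Claybrook 5.627, Stonebridge 5.032, Millford 1.522, Ashgrove 5.602.
Rounding to the nearest integer: Oakdale 4, Rivermont 5, Pinehurst 8, Claybrook 6, Stonebridge 5, Millford 2, Ashgrove 6 (total 36).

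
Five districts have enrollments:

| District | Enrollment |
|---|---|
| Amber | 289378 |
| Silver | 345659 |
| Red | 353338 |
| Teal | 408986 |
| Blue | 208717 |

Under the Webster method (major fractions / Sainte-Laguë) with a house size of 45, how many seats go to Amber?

8

Standard divisor 1606078/45 ≈ 35690.622; standard quotas: Amber 8.108, Silver 9.685, Red 9.900, Teal 11.459, Blue 5.848.
Rounding to the nearest integer gives Amber 8, Silver 10, Red 10, Teal 11, Blue 6 — total 45, matching the house size, so no adjustment is needed.
Amber receives 8.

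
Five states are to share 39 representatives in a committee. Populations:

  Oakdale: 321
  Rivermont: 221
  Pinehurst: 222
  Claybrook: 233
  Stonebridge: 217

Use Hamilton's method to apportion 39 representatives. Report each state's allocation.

The standard divisor is 1214/39 ≈ 31.128.
Standard quotas: Oakdale 10.312, Rivermont 7.100, Pinehurst 7.132, Claybrook 7.485, Stonebridge 6.971.
Lower quotas: Oakdale 10, Rivermont 7, Pinehurst 7, Claybrook 7, Stonebridge 6 (sum 37, leaving 2 seats).
Remainders in descending order: Stonebridge 0.971, Claybrook 0.485, Oakdale 0.312, Pinehurst 0.132, Rivermont 0.100.
The surplus seats go to Stonebridge, Claybrook.

Oakdale: 10; Rivermont: 7; Pinehurst: 7; Claybrook: 8; Stonebridge: 7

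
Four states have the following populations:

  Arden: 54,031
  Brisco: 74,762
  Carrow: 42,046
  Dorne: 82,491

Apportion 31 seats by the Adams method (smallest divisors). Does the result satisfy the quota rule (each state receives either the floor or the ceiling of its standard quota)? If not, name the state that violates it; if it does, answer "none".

Standard quotas: Arden 6.612, Brisco 9.149, Carrow 5.145, Dorne 10.094.
Adams allocation: Arden 7, Brisco 9, Carrow 5, Dorne 10.
Every allocation lies between the lower and upper quota.

none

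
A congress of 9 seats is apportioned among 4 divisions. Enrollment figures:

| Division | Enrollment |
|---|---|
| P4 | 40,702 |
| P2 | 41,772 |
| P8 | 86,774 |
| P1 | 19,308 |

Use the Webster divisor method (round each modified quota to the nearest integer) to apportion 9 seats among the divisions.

Standard divisor 188556/9 ≈ 20950.667; standard quotas: P4 1.943, P2 1.994, P8 4.142, P1 0.922.
Rounding to the nearest integer gives P4 2, P2 2, P8 4, P1 1 — total 9, matching the house size, so no adjustment is needed.

P4 2, P2 2, P8 4, P1 1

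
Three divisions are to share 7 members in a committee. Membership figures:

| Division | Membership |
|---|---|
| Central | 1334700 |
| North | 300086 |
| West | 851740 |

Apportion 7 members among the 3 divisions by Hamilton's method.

Central=4, North=1, West=2

Standard divisor: 2486526 ÷ 7 = 355218.
Standard quotas: Central 3.7574, North 0.8448, West 2.3978.
Lower quotas: Central 3, North 0, West 2 (sum 5, leaving 2 seats).
Remainders in descending order: North 0.8448, Central 0.7574, West 0.3978.
The surplus seats go to North, Central.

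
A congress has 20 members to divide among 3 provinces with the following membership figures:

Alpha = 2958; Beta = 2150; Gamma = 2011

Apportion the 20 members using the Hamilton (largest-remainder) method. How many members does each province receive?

Alpha: 8, Beta: 6, Gamma: 6

Standard divisor: 7119 ÷ 20 ≈ 355.95.
Standard quotas: Alpha 8.310, Beta 6.040, Gamma 5.650.
Lower quotas: Alpha 8, Beta 6, Gamma 5 (sum 19, leaving 1 seat).
Remainders in descending order: Gamma 0.650, Alpha 0.310, Beta 0.040.
The surplus seat goes to Gamma.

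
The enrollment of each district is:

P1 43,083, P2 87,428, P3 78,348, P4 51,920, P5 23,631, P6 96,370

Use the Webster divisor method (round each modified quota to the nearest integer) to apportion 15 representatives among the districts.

Standard divisor 380780/15 ≈ 25385.333; standard quotas: P1 1.697, P2 3.444, P3 3.086, P4 2.045, P5 0.931, P6 3.796.
Rounding to the nearest integer gives P1 2, P2 3, P3 3, P4 2, P5 1, P6 4 — total 15, matching the house size, so no adjustment is needed.

P1=2; P2=3; P3=3; P4=2; P5=1; P6=4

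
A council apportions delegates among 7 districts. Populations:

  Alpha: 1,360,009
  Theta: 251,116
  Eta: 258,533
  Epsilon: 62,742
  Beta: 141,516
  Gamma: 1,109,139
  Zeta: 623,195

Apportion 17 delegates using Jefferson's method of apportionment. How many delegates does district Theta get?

1

Standard divisor 3806250/17 ≈ 223897.059; standard quotas: Alpha 6.074, Theta 1.122, Eta 1.155, Epsilon 0.280, Beta 0.632, Gamma 4.954, Zeta 2.783.
Rounding down gives 6, 1, 1, 0, 0, 4, 2 = 14 seats, so the divisor must be adjusted.
With modified divisor 189600: modified quotas Alpha 7.173, Theta 1.324, Eta 1.364, Epsilon 0.331, Beta 0.746, Gamma 5.850, Zeta 3.287.
Rounding down: Alpha 7, Theta 1, Eta 1, Epsilon 0, Beta 0, Gamma 5, Zeta 3 (total 17).
Theta receives 1.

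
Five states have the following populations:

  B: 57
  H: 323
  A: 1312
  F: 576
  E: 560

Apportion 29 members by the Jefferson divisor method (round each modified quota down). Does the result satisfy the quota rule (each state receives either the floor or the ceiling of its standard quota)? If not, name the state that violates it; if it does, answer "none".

Standard quotas: B 0.585, H 3.312, A 13.454, F 5.907, E 5.743.
Jefferson allocation: B 0, H 3, A 14, F 6, E 6.
Every allocation lies between the lower and upper quota.

none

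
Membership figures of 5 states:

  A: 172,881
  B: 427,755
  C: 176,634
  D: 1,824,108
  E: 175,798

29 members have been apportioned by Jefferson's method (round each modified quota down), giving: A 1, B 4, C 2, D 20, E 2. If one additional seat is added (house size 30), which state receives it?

D

Priority for the next seat is population ÷ (current seats + 1).
Priorities: A 86440.500, B 85551.000, C 58878.000, D 86862.286, E 58599.333.
Highest priority: D.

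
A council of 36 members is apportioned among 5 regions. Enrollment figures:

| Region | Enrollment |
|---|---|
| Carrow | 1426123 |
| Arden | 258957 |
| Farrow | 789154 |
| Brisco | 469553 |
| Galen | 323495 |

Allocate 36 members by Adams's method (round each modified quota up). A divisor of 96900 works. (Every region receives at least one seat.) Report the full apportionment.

Carrow 15; Arden 3; Farrow 9; Brisco 5; Galen 4

With modified divisor 96900: modified quotas Carrow 14.717, Arden 2.672, Farrow 8.144, Brisco 4.846, Galen 3.338.
Rounding up: Carrow 15, Arden 3, Farrow 9, Brisco 5, Galen 4 (total 36).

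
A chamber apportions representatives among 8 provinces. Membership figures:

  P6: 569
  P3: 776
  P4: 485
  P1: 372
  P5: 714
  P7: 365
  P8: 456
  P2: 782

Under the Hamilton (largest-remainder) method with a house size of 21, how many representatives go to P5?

3

Total 4519; standard divisor 4519/21 ≈ 215.19.
Standard quotas: P6 2.644, P3 3.606, P4 2.254, P1 1.729, P5 3.318, P7 1.696, P8 2.119, P2 3.634.
Lower quotas: P6 2, P3 3, P4 2, P1 1, P5 3, P7 1, P8 2, P2 3 (sum 17, leaving 4 seats).
Remainders in descending order: P1 0.729, P7 0.696, P6 0.644, P2 0.634, P3 0.606, P5 0.318, P4 0.254, P8 0.119.
The surplus seats go to P1, P7, P6, P2.
P5 receives 3.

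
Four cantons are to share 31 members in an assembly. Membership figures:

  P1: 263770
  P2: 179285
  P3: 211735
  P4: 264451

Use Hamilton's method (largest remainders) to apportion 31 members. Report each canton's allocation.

The standard divisor is 919241/31 ≈ 29652.935.
Standard quotas: P1 8.8952, P2 6.0461, P3 7.1404, P4 8.9182.
Lower quotas: P1 8, P2 6, P3 7, P4 8 (sum 29, leaving 2 seats).
Remainders in descending order: P4 0.9182, P1 0.8952, P3 0.1404, P2 0.0461.
Largest remainders: P4, P1 receive the extra seats.

P1 9, P2 6, P3 7, P4 9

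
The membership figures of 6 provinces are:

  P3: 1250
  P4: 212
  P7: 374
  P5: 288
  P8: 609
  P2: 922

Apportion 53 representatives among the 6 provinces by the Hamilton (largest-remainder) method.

P3 18, P4 3, P7 6, P5 4, P8 9, P2 13

The standard divisor is 3655/53 ≈ 68.962.
Standard quotas: P3 18.126, P4 3.074, P7 5.423, P5 4.176, P8 8.831, P2 13.370.
Lower quotas: P3 18, P4 3, P7 5, P5 4, P8 8, P2 13 (sum 51, leaving 2 seats).
Remainders in descending order: P8 0.831, P7 0.423, P2 0.370, P5 0.176, P3 0.126, P4 0.074.
The surplus seats go to P8, P7.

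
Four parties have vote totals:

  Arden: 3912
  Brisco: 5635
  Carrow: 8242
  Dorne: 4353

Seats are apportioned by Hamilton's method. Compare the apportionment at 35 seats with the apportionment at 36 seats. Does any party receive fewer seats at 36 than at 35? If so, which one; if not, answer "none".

At 35 seats: Arden 6, Brisco 9, Carrow 13, Dorne 7.
At 36 seats: Arden 6, Brisco 9, Carrow 14, Dorne 7.
No party's allocation decreased.

none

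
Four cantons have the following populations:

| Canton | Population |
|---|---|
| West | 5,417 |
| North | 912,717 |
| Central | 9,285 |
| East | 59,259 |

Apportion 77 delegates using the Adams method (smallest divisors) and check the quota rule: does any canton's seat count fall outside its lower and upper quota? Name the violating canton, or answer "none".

Standard quotas: West 0.423, North 71.228, Central 0.725, East 4.625.
Adams allocation: West 1, North 70, Central 1, East 5.
North has quota 71.228 (lower 71, upper 72) but receives 70 — outside the quota interval.

North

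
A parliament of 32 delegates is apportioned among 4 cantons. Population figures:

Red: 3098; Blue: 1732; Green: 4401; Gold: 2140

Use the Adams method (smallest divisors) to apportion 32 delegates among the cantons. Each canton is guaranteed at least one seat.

Red: 9, Blue: 5, Green: 12, Gold: 6

Standard divisor 11371/32 ≈ 355.344; standard quotas: Red 8.718, Blue 4.874, Green 12.385, Gold 6.022.
Rounding up gives 9, 5, 13, 7 = 34 seats, so the divisor must be adjusted.
With modified divisor 380: modified quotas Red 8.153, Blue 4.558, Green 11.582, Gold 5.632.
Rounding up: Red 9, Blue 5, Green 12, Gold 6 (total 32).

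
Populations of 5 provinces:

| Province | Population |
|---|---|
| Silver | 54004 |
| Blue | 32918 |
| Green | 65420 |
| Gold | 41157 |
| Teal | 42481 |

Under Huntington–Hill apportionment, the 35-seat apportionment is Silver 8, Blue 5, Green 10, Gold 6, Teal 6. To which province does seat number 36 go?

Priority for the next seat is population ÷ (√(s·(s+1))).
Priorities: Silver 6364.432, Blue 6009.977, Green 6237.552, Gold 6350.663, Teal 6554.961.
Highest priority: Teal.

Teal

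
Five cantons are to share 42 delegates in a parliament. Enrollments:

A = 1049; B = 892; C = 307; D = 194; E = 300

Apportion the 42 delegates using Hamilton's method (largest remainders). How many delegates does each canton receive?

Standard divisor: 2742 ÷ 42 ≈ 65.286.
Standard quotas: A 16.068, B 13.663, C 4.702, D 2.972, E 4.595.
Lower quotas: A 16, B 13, C 4, D 2, E 4 (sum 39, leaving 3 seats).
Remainders in descending order: D 0.972, C 0.702, B 0.663, E 0.595, A 0.068.
The surplus seats go to D, C, B.

A: 16, B: 14, C: 5, D: 3, E: 4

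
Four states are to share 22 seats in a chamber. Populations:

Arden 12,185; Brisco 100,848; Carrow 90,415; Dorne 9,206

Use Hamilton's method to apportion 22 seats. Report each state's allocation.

Arden 1, Brisco 11, Carrow 9, Dorne 1

Standard divisor: 212654 ÷ 22 ≈ 9666.091.
Standard quotas: Arden 1.2606, Brisco 10.4332, Carrow 9.3538, Dorne 0.9524.
Lower quotas: Arden 1, Brisco 10, Carrow 9, Dorne 0 (sum 20, leaving 2 seats).
Remainders in descending order: Dorne 0.9524, Brisco 0.4332, Carrow 0.3538, Arden 0.2606.
The surplus seats go to Dorne, Brisco.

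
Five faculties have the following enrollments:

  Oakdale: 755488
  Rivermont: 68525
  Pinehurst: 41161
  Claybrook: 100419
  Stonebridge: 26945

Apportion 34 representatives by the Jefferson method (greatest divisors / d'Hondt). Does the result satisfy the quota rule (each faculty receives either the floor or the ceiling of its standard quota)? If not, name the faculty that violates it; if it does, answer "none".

Oakdale

Standard quotas: Oakdale 25.880, Rivermont 2.347, Pinehurst 1.410, Claybrook 3.440, Stonebridge 0.923.
Jefferson allocation: Oakdale 28, Rivermont 2, Pinehurst 1, Claybrook 3, Stonebridge 0.
Oakdale has quota 25.880 (lower 25, upper 26) but receives 28 — outside the quota interval.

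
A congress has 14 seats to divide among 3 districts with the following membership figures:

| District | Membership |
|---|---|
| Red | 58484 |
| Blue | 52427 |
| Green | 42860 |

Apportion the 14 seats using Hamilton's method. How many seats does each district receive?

Red 5; Blue 5; Green 4

Standard divisor: 153771 ÷ 14 ≈ 10983.643.
Standard quotas: Red 5.3246, Blue 4.7732, Green 3.9022.
Lower quotas: Red 5, Blue 4, Green 3 (sum 12, leaving 2 seats).
Remainders in descending order: Green 0.9022, Blue 0.7732, Red 0.3246.
The surplus seats go to Green, Blue.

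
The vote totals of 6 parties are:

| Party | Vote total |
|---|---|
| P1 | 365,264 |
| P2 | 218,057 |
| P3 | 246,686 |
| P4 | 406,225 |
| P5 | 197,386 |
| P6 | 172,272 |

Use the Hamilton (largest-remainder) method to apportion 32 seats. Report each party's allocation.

Total 1605890; standard divisor 1605890/32 ≈ 50184.062.
Standard quotas: P1 7.2785, P2 4.3451, P3 4.9156, P4 8.0947, P5 3.9332, P6 3.4328.
Lower quotas: P1 7, P2 4, P3 4, P4 8, P5 3, P6 3 (sum 29, leaving 3 seats).
Remainders in descending order: P5 0.9332, P3 0.9156, P6 0.4328, P2 0.3451, P1 0.2785, P4 0.0947.
Largest remainders: P5, P3, P6 receive the extra seats.

P1=7; P2=4; P3=5; P4=8; P5=4; P6=4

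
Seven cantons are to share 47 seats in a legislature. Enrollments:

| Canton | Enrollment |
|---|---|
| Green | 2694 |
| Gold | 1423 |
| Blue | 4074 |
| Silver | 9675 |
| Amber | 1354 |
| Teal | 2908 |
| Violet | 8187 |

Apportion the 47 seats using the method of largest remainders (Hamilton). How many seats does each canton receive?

Green=4, Gold=2, Blue=6, Silver=15, Amber=2, Teal=5, Violet=13

The standard divisor is 30315/47 = 645.
Standard quotas: Green 4.1767, Gold 2.2062, Blue 6.3163, Silver 15.0000, Amber 2.0992, Teal 4.5085, Violet 12.6930.
Lower quotas: Green 4, Gold 2, Blue 6, Silver 15, Amber 2, Teal 4, Violet 12 (sum 45, leaving 2 seats).
Remainders in descending order: Violet 0.6930, Teal 0.5085, Blue 0.3163, Gold 0.2062, Green 0.1767, Amber 0.0992, Silver 0.0000.
The surplus seats go to Violet, Teal.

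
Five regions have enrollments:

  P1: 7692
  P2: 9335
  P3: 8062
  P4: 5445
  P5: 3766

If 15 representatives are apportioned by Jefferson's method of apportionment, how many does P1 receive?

Standard divisor 34300/15 ≈ 2286.667; standard quotas: P1 3.364, P2 4.082, P3 3.526, P4 2.381, P5 1.647.
Rounding down gives 3, 4, 3, 2, 1 = 13 seats, so the divisor must be adjusted.
With modified divisor 1903: modified quotas P1 4.042, P2 4.905, P3 4.236, P4 2.861, P5 1.979.
Rounding down: P1 4, P2 4, P3 4, P4 2, P5 1 (total 15).
P1 receives 4.

4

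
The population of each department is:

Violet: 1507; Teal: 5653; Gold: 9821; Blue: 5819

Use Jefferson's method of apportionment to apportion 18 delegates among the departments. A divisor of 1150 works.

Violet: 1, Teal: 4, Gold: 8, Blue: 5

With modified divisor 1150: modified quotas Violet 1.310, Teal 4.916, Gold 8.540, Blue 5.060.
Rounding down: Violet 1, Teal 4, Gold 8, Blue 5 (total 18).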